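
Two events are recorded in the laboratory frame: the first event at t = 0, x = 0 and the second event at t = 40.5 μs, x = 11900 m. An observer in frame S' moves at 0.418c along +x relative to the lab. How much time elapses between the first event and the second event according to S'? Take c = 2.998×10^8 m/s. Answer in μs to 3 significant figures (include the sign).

Δt' ≈ 26.3 μs

γ = 1/√(1 − 0.418²) = 1.1008
Δt' = γ(Δt − vΔx/c²) = 1.1008 × (40.5 μs − 0.418×11900 m / (2.998×10^8 m/s))
= 1.1008 × (23.908 μs) = 26.3 μs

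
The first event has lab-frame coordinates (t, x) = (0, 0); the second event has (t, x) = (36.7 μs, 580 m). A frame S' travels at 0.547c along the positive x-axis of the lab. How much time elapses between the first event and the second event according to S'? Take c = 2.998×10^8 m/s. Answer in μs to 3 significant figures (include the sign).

γ = 1/√(1 − 0.547²) = 1.1946
Δt' = γ(Δt − vΔx/c²) = 1.1946 × (36.7 μs − 0.547×580 m / (2.998×10^8 m/s))
= 1.1946 × (35.642 μs) = 42.6 μs

Δt' ≈ 42.6 μs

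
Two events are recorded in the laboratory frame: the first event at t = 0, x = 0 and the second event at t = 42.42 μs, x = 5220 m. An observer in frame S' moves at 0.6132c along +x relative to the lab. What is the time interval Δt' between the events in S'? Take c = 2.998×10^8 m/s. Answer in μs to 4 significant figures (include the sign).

Δt' ≈ 40.18 μs

γ = 1/√(1 − 0.6132²) = 1.26594
Δt' = γ(Δt − vΔx/c²) = 1.26594 × (42.42 μs − 0.6132×5220 m / (2.998×10^8 m/s))
= 1.26594 × (31.7432 μs) = 40.18 μs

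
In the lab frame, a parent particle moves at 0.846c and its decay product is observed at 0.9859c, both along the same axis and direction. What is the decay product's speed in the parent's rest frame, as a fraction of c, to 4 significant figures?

u' ≈ 0.8431c

Inverse velocity addition: u' = (u − v)/(1 − uv/c²)
= (0.9859 − 0.846)/(1 − 0.9859×0.846) = 0.1399/0.165929 = 0.8431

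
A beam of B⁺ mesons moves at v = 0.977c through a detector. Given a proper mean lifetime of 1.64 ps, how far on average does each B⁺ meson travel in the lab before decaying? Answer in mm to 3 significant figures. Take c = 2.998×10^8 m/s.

γ = 1/√(1 − 0.977²) = 4.6896
Dilated lifetime: Δt = γτ₀ = 4.6896 × 1.64 ps = 7.6909 ps
d = vΔt = 0.977c × 7.6909 ps = 2.9290×10^8 m/s × 7.6909×10^-12 s = 2.25 mm

d ≈ 2.25 mm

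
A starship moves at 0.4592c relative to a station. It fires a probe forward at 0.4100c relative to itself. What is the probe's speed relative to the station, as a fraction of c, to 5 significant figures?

u ≈ 0.73148c

Relativistic velocity addition: u = (u' + v)/(1 + u'v/c²)
= (0.4100 + 0.4592)/(1 + 0.4100×0.4592) = 0.86920/1.188272 = 0.73148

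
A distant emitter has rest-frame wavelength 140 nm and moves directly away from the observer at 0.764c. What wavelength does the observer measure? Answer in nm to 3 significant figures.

λ_obs ≈ 383 nm

Relativistic Doppler: λ_obs = λ_src √((1+β)/(1−β))
= 140 × √(1.7640/0.23600) = 140 × 2.7340 = 383 nm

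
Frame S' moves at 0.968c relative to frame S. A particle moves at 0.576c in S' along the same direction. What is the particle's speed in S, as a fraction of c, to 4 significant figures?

u ≈ 0.9913c

Relativistic velocity addition: u = (u' + v)/(1 + u'v/c²)
= (0.576 + 0.968)/(1 + 0.576×0.968) = 1.544/1.55757 = 0.9913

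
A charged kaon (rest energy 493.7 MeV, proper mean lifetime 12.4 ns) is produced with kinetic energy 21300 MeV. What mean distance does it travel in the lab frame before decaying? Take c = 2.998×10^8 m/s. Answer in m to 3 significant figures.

γ = 1 + K/(m₀c²) = 1 + 21300/493.7 = 44.144
β = √(1 − 1/γ²) = 0.99974
Dilated lifetime: γτ₀ = 44.144 × 12.4 ns = 547.38 ns
d = βc·γτ₀ = 0.99974 × (2.998×10^8 m/s) × 5.4738×10^-7 s = 164 m

d ≈ 164 m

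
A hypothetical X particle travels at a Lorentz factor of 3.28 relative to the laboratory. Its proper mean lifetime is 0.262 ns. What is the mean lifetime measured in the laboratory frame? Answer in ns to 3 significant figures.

γ = 3.28 (given)
Time dilation: Δt = γτ₀ = 3.28 × 0.262 ns = 0.859 ns

Δt ≈ 0.859 ns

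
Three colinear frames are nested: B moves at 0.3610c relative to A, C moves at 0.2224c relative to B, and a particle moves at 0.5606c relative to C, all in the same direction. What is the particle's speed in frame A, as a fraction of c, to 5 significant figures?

u ≈ 0.84486c

Compose boost 2: (0.2224 + 0.3610)/(1 + 0.2224×0.3610) = 0.58340/1.080286 = 0.5400420
Compose boost 3: (0.5606 + 0.5400420)/(1 + 0.5606×0.5400420) = 1.100642/1.302748 = 0.84486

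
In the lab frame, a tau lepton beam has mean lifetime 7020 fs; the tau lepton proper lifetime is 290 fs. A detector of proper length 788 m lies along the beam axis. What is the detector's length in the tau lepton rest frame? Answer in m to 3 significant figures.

Time dilation ⇒ γ = Δt/τ₀ = 7020/290 = 24.207
Length contraction: L = L₀/γ = 788/24.207 = 32.6 m

L ≈ 32.6 m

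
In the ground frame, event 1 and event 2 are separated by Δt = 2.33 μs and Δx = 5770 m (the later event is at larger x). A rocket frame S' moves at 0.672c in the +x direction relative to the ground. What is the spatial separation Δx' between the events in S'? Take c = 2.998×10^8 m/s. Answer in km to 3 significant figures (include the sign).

γ = 1/√(1 − 0.672²) = 1.3503
Δx' = γ(Δx − vΔt) = 1.3503 × (5770 m − 0.672×(2.998×10^8 m/s)×2.33×10^-6 s)
= 1.3503 × (5300.6 m) = 7.16 km

Δx' ≈ 7.16 km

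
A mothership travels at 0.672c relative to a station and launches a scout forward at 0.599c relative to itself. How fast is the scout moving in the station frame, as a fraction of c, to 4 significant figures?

Compose boost 2: (0.599 + 0.672)/(1 + 0.599×0.672) = 1.271/1.40253 = 0.9062

u ≈ 0.9062c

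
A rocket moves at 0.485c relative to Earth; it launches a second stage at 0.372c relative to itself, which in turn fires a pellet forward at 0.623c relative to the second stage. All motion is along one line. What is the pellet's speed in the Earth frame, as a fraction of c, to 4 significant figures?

u ≈ 0.9289c

Compose boost 2: (0.372 + 0.485)/(1 + 0.372×0.485) = 0.8570/1.18042 = 0.726013
Compose boost 3: (0.623 + 0.726013)/(1 + 0.623×0.726013) = 1.34901/1.45231 = 0.9289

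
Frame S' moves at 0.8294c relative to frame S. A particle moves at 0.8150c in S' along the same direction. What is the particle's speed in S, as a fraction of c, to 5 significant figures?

Relativistic velocity addition: u = (u' + v)/(1 + u'v/c²)
= (0.8150 + 0.8294)/(1 + 0.8150×0.8294) = 1.6444/1.675961 = 0.98117

u ≈ 0.98117c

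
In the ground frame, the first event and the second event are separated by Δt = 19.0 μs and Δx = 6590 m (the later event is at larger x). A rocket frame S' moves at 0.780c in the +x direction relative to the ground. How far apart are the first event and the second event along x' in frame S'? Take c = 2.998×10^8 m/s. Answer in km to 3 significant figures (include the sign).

γ = 1/√(1 − 0.780²) = 1.5980
Δx' = γ(Δx − vΔt) = 1.5980 × (6590 m − 0.780×(2.998×10^8 m/s)×19.0×10^-6 s)
= 1.5980 × (2147.0 m) = 3.43 km

Δx' ≈ 3.43 km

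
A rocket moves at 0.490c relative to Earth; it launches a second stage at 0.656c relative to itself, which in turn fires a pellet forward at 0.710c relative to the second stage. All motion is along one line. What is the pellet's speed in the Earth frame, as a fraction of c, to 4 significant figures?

Compose boost 2: (0.656 + 0.490)/(1 + 0.656×0.490) = 1.146/1.32144 = 0.867236
Compose boost 3: (0.710 + 0.867236)/(1 + 0.710×0.867236) = 1.57724/1.61574 = 0.9762

u ≈ 0.9762c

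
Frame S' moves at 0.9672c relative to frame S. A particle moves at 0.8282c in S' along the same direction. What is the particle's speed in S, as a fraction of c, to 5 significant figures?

Relativistic velocity addition: u = (u' + v)/(1 + u'v/c²)
= (0.8282 + 0.9672)/(1 + 0.8282×0.9672) = 1.7954/1.801035 = 0.99687

u ≈ 0.99687c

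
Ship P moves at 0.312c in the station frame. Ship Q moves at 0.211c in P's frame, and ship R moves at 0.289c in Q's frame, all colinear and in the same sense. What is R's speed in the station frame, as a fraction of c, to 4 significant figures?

u ≈ 0.6829c

Compose boost 2: (0.211 + 0.312)/(1 + 0.211×0.312) = 0.5230/1.06583 = 0.490696
Compose boost 3: (0.289 + 0.490696)/(1 + 0.289×0.490696) = 0.779696/1.14181 = 0.6829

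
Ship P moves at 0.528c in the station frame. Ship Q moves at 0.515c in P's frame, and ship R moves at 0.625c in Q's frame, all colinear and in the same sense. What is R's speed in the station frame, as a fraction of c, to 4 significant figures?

Compose boost 2: (0.515 + 0.528)/(1 + 0.515×0.528) = 1.043/1.27192 = 0.820020
Compose boost 3: (0.625 + 0.820020)/(1 + 0.625×0.820020) = 1.44502/1.51251 = 0.9554

u ≈ 0.9554c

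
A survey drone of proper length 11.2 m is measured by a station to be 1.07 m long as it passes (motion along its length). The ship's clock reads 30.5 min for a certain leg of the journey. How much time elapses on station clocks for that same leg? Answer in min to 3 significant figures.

Length contraction ⇒ γ = L₀/L = 11.2/1.07 = 10.467
Time dilation: Δt = γτ₀ = 10.467 × 30.5 min = 319 min

Δt ≈ 319 min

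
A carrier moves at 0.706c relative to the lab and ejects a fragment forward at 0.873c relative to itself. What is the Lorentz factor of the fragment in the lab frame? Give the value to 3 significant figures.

γ ≈ 4.68

u_lab = (0.873 + 0.706)/(1 + 0.873×0.706) = 1.579/1.61634 = 0.976900
γ = 1/√(1 − 0.976900²) = 4.68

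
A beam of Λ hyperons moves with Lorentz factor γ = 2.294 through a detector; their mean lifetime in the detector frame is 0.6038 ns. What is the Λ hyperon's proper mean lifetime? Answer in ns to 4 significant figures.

γ = 2.294 (given)
Proper time: τ₀ = Δt/γ = 0.6038/2.294 = 0.2632 ns

τ₀ ≈ 0.2632 ns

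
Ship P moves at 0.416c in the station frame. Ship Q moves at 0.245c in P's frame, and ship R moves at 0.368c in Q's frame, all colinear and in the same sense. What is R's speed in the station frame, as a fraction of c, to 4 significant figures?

Compose boost 2: (0.245 + 0.416)/(1 + 0.245×0.416) = 0.6610/1.10192 = 0.599862
Compose boost 3: (0.368 + 0.599862)/(1 + 0.368×0.599862) = 0.967862/1.22075 = 0.7928

u ≈ 0.7928c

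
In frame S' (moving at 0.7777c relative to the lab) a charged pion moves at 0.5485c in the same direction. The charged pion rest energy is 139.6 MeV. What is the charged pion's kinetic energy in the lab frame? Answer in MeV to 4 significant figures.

K ≈ 239.3 MeV

u_lab = (0.5485 + 0.7777)/(1 + 0.5485×0.7777) = 0.9296434
γ = 1/√(1 − 0.9296434²) = 2.71400
K = (γ − 1)m₀c² = (2.71400 − 1) × 139.6 = 1.71400 × 139.6 = 239.3 MeV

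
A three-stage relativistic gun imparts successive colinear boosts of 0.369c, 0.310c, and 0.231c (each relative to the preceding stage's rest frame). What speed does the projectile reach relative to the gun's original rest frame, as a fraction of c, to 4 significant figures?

u ≈ 0.7366c

Compose boost 2: (0.310 + 0.369)/(1 + 0.310×0.369) = 0.6790/1.11439 = 0.609302
Compose boost 3: (0.231 + 0.609302)/(1 + 0.231×0.609302) = 0.840302/1.14075 = 0.7366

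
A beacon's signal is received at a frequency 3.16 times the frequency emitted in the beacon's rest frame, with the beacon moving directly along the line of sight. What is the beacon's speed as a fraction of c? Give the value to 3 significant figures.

f_obs/f_src = √((1+β)/(1−β)) = 3.16  ⇒  (1+β)/(1−β) = 9.9856
β = |1 − D²|/(1 + D²) = |1 − 9.9856|/(1 + 9.9856) = 0.818

β ≈ 0.818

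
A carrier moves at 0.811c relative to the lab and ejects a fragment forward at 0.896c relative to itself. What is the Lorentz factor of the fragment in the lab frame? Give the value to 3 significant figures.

u_lab = (0.896 + 0.811)/(1 + 0.896×0.811) = 1.707/1.72666 = 0.988616
γ = 1/√(1 − 0.988616²) = 6.65

γ ≈ 6.65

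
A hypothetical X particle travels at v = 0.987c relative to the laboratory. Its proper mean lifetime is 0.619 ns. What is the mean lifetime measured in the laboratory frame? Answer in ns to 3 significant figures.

γ = 1/√(1 − 0.987²) = 6.2220
Time dilation: Δt = γτ₀ = 6.2220 × 0.619 ns = 3.85 ns

Δt ≈ 3.85 ns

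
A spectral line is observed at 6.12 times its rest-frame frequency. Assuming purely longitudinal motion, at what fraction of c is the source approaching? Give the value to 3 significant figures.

f_obs/f_src = √((1+β)/(1−β)) = 6.12  ⇒  (1+β)/(1−β) = 37.454
β = |1 − D²|/(1 + D²) = |1 − 37.454|/(1 + 37.454) = 0.948

β ≈ 0.948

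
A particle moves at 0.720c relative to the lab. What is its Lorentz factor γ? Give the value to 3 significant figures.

γ ≈ 1.44

γ = 1/√(1 − β²) = 1/√(1 − 0.720²) = 1/√(0.48160) = 1.44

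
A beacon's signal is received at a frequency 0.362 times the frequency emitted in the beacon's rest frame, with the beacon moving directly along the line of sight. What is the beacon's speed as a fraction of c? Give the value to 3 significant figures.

β ≈ 0.768

f_obs/f_src = √((1−β)/(1+β)) = 0.362  ⇒  (1−β)/(1+β) = 0.13104
β = |1 − D²|/(1 + D²) = |1 − 0.13104|/(1 + 0.13104) = 0.768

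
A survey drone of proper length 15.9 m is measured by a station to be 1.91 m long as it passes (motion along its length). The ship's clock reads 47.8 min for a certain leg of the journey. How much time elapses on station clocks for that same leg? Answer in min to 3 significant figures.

Length contraction ⇒ γ = L₀/L = 15.9/1.91 = 8.3246
Time dilation: Δt = γτ₀ = 8.3246 × 47.8 min = 398 min

Δt ≈ 398 min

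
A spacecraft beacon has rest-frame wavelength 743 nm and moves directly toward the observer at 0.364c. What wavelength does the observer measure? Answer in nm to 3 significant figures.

Relativistic Doppler: λ_obs = λ_src √((1−β)/(1+β))
= 743 × √(0.63600/1.3640) = 743 × 0.68284 = 507 nm

λ_obs ≈ 507 nm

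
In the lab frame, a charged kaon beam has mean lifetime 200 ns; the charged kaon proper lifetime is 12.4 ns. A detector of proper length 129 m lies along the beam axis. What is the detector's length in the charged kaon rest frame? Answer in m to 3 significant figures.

L ≈ 8.00 m

Time dilation ⇒ γ = Δt/τ₀ = 200/12.4 = 16.129
Length contraction: L = L₀/γ = 129/16.129 = 8.00 m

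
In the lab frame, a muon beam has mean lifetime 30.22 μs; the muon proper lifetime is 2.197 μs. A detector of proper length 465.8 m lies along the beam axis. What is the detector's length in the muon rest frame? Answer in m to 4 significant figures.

Time dilation ⇒ γ = Δt/τ₀ = 30.22/2.197 = 13.7551
Length contraction: L = L₀/γ = 465.8/13.7551 = 33.86 m

L ≈ 33.86 m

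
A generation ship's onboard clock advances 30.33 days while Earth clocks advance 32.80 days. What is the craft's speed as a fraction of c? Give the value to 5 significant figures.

β ≈ 0.38071

γ = Δt/τ₀ = 32.80/30.33 = 1.081438
β = √(1 − 1/γ²) = √(1 − 1/1.081438²) = 0.38071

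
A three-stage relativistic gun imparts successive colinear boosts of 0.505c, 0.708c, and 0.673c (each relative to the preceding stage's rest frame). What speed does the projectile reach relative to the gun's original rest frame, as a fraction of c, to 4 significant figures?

u ≈ 0.9783c

Compose boost 2: (0.708 + 0.505)/(1 + 0.708×0.505) = 1.213/1.35754 = 0.893528
Compose boost 3: (0.673 + 0.893528)/(1 + 0.673×0.893528) = 1.56653/1.60134 = 0.9783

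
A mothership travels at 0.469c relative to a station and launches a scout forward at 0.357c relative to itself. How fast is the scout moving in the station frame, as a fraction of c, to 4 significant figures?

u ≈ 0.7075c

Compose boost 2: (0.357 + 0.469)/(1 + 0.357×0.469) = 0.8260/1.16743 = 0.7075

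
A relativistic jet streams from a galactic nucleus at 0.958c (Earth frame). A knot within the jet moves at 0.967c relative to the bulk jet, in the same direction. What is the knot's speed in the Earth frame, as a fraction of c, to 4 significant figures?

u ≈ 0.9993c

Relativistic velocity addition: u = (u' + v)/(1 + u'v/c²)
= (0.967 + 0.958)/(1 + 0.967×0.958) = 1.925/1.92639 = 0.9993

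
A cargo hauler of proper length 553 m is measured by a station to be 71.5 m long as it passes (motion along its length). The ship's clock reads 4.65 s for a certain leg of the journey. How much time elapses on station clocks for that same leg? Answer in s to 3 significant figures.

Length contraction ⇒ γ = L₀/L = 553/71.5 = 7.7343
Time dilation: Δt = γτ₀ = 7.7343 × 4.65 s = 36.0 s

Δt ≈ 36.0 s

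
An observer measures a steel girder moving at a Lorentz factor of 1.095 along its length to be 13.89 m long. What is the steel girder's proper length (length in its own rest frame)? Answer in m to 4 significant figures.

γ = 1.095 (given)
L₀ = γL = 1.095 × 13.89 = 15.21 m

L₀ ≈ 15.21 m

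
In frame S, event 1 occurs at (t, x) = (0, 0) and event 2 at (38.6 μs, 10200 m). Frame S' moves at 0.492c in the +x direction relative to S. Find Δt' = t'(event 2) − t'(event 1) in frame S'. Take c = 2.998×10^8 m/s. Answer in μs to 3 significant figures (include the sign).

γ = 1/√(1 − 0.492²) = 1.1486
Δt' = γ(Δt − vΔx/c²) = 1.1486 × (38.6 μs − 0.492×10200 m / (2.998×10^8 m/s))
= 1.1486 × (21.861 μs) = 25.1 μs

Δt' ≈ 25.1 μs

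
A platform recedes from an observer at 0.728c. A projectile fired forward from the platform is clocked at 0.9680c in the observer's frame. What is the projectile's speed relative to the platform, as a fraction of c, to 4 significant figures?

Inverse velocity addition: u' = (u − v)/(1 − uv/c²)
= (0.9680 − 0.728)/(1 − 0.9680×0.728) = 0.2400/0.295296 = 0.8127

u' ≈ 0.8127c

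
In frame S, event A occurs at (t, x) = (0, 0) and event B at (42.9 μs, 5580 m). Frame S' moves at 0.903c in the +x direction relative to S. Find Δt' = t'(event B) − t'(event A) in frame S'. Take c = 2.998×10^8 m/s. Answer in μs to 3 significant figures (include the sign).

γ = 1/√(1 − 0.903²) = 2.3275
Δt' = γ(Δt − vΔx/c²) = 2.3275 × (42.9 μs − 0.903×5580 m / (2.998×10^8 m/s))
= 2.3275 × (26.093 μs) = 60.7 μs

Δt' ≈ 60.7 μs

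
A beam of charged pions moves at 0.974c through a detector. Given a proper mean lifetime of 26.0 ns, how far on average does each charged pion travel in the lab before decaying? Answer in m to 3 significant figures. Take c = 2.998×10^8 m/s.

γ = 1/√(1 − 0.974²) = 4.4141
Dilated lifetime: Δt = γτ₀ = 4.4141 × 26.0 ns = 114.77 ns
d = vΔt = 0.974c × 114.77 ns = 2.9201×10^8 m/s × 1.1477×10^-7 s = 33.5 m

d ≈ 33.5 m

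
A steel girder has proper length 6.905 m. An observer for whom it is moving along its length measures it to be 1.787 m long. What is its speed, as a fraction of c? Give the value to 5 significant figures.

β ≈ 0.96593

γ = L₀/L = 6.905/1.787 = 3.864018
β = √(1 − 1/γ²) = 0.96593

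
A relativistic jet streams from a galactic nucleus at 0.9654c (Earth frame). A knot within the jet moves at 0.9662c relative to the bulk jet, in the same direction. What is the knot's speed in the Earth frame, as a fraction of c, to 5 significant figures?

Relativistic velocity addition: u = (u' + v)/(1 + u'v/c²)
= (0.9662 + 0.9654)/(1 + 0.9662×0.9654) = 1.9316/1.932769 = 0.99939

u ≈ 0.99939c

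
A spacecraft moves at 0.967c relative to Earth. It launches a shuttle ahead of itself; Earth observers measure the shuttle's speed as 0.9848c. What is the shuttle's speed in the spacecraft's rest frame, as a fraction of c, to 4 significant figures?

Inverse velocity addition: u' = (u − v)/(1 − uv/c²)
= (0.9848 − 0.967)/(1 − 0.9848×0.967) = 0.01780/0.0476984 = 0.3732

u' ≈ 0.3732c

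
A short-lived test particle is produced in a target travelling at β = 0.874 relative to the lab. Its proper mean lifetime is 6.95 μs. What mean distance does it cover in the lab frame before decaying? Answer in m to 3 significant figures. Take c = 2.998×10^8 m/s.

d ≈ 3750 m

γ = 1/√(1 − 0.874²) = 2.0579
Dilated lifetime: Δt = γτ₀ = 2.0579 × 6.95 μs = 14.303 μs
d = vΔt = 0.874c × 14.303 μs = 2.6203×10^8 m/s × 1.4303×10^-5 s = 3750 m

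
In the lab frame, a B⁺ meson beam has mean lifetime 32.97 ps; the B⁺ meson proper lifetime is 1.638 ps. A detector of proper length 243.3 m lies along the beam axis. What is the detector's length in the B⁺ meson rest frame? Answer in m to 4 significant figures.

Time dilation ⇒ γ = Δt/τ₀ = 32.97/1.638 = 20.1282
Length contraction: L = L₀/γ = 243.3/20.1282 = 12.09 m

L ≈ 12.09 m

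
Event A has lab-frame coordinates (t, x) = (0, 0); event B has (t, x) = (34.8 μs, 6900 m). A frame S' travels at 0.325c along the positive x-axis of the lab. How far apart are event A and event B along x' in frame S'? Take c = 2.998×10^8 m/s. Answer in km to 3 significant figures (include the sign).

γ = 1/√(1 − 0.325²) = 1.0574
Δx' = γ(Δx − vΔt) = 1.0574 × (6900 m − 0.325×(2.998×10^8 m/s)×34.8×10^-6 s)
= 1.0574 × (3509.3 m) = 3.71 km

Δx' ≈ 3.71 km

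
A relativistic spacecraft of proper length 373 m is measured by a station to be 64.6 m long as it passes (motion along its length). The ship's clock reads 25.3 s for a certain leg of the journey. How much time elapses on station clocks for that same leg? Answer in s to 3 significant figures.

Δt ≈ 146 s

Length contraction ⇒ γ = L₀/L = 373/64.6 = 5.7740
Time dilation: Δt = γτ₀ = 5.7740 × 25.3 s = 146 s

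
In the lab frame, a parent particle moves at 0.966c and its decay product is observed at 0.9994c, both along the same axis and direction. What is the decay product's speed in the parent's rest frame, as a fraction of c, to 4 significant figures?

Inverse velocity addition: u' = (u − v)/(1 − uv/c²)
= (0.9994 − 0.966)/(1 − 0.9994×0.966) = 0.03340/0.0345796 = 0.9659

u' ≈ 0.9659c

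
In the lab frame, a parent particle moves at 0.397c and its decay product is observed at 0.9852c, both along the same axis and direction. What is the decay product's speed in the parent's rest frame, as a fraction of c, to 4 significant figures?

Inverse velocity addition: u' = (u − v)/(1 − uv/c²)
= (0.9852 − 0.397)/(1 − 0.9852×0.397) = 0.5882/0.608876 = 0.9660

u' ≈ 0.9660c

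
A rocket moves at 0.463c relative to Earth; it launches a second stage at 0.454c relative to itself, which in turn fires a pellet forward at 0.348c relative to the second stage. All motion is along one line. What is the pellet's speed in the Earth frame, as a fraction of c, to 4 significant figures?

Compose boost 2: (0.454 + 0.463)/(1 + 0.454×0.463) = 0.9170/1.21020 = 0.757725
Compose boost 3: (0.348 + 0.757725)/(1 + 0.348×0.757725) = 1.10572/1.26369 = 0.8750

u ≈ 0.8750c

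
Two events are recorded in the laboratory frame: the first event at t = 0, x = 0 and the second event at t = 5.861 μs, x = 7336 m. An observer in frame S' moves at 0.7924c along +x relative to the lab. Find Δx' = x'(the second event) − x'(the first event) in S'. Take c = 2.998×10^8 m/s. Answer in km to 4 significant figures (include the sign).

γ = 1/√(1 − 0.7924²) = 1.63934
Δx' = γ(Δx − vΔt) = 1.63934 × (7336 m − 0.7924×(2.998×10^8 m/s)×5.861×10^-6 s)
= 1.63934 × (5943.65 m) = 9.744 km

Δx' ≈ 9.744 km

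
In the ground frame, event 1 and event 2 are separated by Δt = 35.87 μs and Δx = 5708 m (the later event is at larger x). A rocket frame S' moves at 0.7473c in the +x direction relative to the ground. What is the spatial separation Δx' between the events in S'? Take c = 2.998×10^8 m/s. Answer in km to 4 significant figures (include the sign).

γ = 1/√(1 − 0.7473²) = 1.50492
Δx' = γ(Δx − vΔt) = 1.50492 × (5708 m − 0.7473×(2.998×10^8 m/s)×35.87×10^-6 s)
= 1.50492 × (-2328.33 m) = -3.504 km

Δx' ≈ -3.504 km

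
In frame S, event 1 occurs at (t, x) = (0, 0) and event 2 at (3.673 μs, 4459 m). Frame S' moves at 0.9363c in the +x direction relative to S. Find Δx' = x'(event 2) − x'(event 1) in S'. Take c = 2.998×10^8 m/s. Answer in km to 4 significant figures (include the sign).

γ = 1/√(1 − 0.9363²) = 2.84737
Δx' = γ(Δx − vΔt) = 2.84737 × (4459 m − 0.9363×(2.998×10^8 m/s)×3.673×10^-6 s)
= 2.84737 × (3427.98 m) = 9.761 km

Δx' ≈ 9.761 km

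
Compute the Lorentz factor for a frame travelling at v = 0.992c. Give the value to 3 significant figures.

γ = 1/√(1 − β²) = 1/√(1 − 0.992²) = 1/√(0.015936) = 7.92

γ ≈ 7.92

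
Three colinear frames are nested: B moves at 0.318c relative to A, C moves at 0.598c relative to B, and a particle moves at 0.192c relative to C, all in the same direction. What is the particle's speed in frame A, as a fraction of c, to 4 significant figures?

u ≈ 0.8378c

Compose boost 2: (0.598 + 0.318)/(1 + 0.598×0.318) = 0.9160/1.19016 = 0.769642
Compose boost 3: (0.192 + 0.769642)/(1 + 0.192×0.769642) = 0.961642/1.14777 = 0.8378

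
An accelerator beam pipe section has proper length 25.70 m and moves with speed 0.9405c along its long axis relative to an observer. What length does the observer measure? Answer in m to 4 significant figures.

L ≈ 8.733 m

γ = 1/√(1 − 0.9405²) = 2.94296
Length contraction: L = L₀/γ = 25.70/2.94296 = 8.733 m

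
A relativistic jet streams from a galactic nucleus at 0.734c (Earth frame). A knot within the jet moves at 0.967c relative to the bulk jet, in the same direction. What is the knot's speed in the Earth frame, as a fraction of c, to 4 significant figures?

Relativistic velocity addition: u = (u' + v)/(1 + u'v/c²)
= (0.967 + 0.734)/(1 + 0.967×0.734) = 1.701/1.70978 = 0.9949

u ≈ 0.9949c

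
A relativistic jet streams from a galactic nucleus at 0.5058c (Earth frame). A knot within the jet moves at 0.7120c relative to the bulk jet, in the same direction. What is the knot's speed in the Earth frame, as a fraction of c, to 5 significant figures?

u ≈ 0.89536c

Relativistic velocity addition: u = (u' + v)/(1 + u'v/c²)
= (0.7120 + 0.5058)/(1 + 0.7120×0.5058) = 1.2178/1.360130 = 0.89536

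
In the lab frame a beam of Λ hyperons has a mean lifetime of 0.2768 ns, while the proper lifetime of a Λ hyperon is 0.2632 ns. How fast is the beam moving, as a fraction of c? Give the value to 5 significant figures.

β ≈ 0.30960

γ = Δt/τ₀ = 0.2768/0.2632 = 1.051672
β = √(1 − 1/γ²) = √(1 − 1/1.051672²) = 0.30960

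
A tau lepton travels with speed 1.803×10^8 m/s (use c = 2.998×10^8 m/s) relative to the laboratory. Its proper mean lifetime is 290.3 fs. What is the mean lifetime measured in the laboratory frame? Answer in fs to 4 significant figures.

β = v/c = 1.803×10^8 / 2.998×10^8 = 0.601401
γ = 1/√(1 − 0.601401²) = 1.25165
Time dilation: Δt = γτ₀ = 1.25165 × 290.3 fs = 363.4 fs

Δt ≈ 363.4 fs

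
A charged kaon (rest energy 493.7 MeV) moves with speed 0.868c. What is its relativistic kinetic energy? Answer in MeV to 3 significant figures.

γ = 1/√(1 − 0.868²) = 2.0138
K = (γ − 1)m₀c² = (2.0138 − 1) × 493.7 MeV = 1.0138 × 493.7 MeV = 501 MeV

K ≈ 501 MeV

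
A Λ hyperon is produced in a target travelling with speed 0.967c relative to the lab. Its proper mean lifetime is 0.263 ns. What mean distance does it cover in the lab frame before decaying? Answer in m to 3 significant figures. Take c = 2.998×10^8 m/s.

d ≈ 0.299 m

γ = 1/√(1 − 0.967²) = 3.9250
Dilated lifetime: Δt = γτ₀ = 3.9250 × 0.263 ns = 1.0323 ns
d = vΔt = 0.967c × 1.0323 ns = 2.8991×10^8 m/s × 1.0323×10^-9 s = 0.299 m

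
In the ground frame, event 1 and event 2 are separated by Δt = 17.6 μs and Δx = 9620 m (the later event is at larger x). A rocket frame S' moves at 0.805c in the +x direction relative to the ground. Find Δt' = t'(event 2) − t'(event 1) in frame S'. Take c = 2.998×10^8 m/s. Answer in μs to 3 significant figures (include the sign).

Δt' ≈ -13.9 μs

γ = 1/√(1 − 0.805²) = 1.6856
Δt' = γ(Δt − vΔx/c²) = 1.6856 × (17.6 μs − 0.805×9620 m / (2.998×10^8 m/s))
= 1.6856 × (-8.2309 μs) = -13.9 μs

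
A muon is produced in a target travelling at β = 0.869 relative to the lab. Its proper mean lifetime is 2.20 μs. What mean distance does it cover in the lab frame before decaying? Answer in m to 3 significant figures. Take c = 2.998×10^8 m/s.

γ = 1/√(1 − 0.869²) = 2.0210
Dilated lifetime: Δt = γτ₀ = 2.0210 × 2.20 μs = 4.4461 μs
d = vΔt = 0.869c × 4.4461 μs = 2.6053×10^8 m/s × 4.4461×10^-6 s = 1160 m

d ≈ 1160 m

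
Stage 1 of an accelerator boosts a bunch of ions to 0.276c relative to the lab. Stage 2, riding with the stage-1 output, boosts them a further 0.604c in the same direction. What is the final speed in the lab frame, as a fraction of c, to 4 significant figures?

Compose boost 2: (0.604 + 0.276)/(1 + 0.604×0.276) = 0.8800/1.16670 = 0.7543

u ≈ 0.7543c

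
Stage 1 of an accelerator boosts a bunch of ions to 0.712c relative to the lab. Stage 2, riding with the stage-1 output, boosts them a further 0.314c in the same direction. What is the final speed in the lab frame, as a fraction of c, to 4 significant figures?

Compose boost 2: (0.314 + 0.712)/(1 + 0.314×0.712) = 1.026/1.22357 = 0.8385

u ≈ 0.8385c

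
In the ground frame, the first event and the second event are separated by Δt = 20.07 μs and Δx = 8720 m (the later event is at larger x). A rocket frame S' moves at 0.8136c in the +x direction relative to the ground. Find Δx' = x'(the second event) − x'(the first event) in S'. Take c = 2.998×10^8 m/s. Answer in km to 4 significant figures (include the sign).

γ = 1/√(1 − 0.8136²) = 1.71991
Δx' = γ(Δx − vΔt) = 1.71991 × (8720 m − 0.8136×(2.998×10^8 m/s)×20.07×10^-6 s)
= 1.71991 × (3824.58 m) = 6.578 km

Δx' ≈ 6.578 km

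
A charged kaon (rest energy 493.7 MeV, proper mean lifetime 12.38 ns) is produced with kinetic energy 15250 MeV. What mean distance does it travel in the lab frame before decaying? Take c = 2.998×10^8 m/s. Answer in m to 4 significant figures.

γ = 1 + K/(m₀c²) = 1 + 15250/493.7 = 31.8892
β = √(1 − 1/γ²) = 0.999508
Dilated lifetime: γτ₀ = 31.8892 × 12.38 ns = 394.788 ns
d = βc·γτ₀ = 0.999508 × (2.998×10^8 m/s) × 3.94788×10^-7 s = 118.3 m

d ≈ 118.3 m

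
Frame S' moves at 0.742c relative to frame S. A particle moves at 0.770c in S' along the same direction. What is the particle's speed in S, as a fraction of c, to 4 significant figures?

Relativistic velocity addition: u = (u' + v)/(1 + u'v/c²)
= (0.770 + 0.742)/(1 + 0.770×0.742) = 1.512/1.57134 = 0.9622

u ≈ 0.9622c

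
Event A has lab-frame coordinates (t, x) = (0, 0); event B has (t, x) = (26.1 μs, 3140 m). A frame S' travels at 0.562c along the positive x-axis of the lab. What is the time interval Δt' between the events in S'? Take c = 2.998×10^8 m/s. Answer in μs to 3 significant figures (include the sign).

γ = 1/√(1 − 0.562²) = 1.2090
Δt' = γ(Δt − vΔx/c²) = 1.2090 × (26.1 μs − 0.562×3140 m / (2.998×10^8 m/s))
= 1.2090 × (20.214 μs) = 24.4 μs

Δt' ≈ 24.4 μs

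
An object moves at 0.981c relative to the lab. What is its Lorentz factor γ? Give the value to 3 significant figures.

γ = 1/√(1 − β²) = 1/√(1 − 0.981²) = 1/√(0.037639) = 5.15

γ ≈ 5.15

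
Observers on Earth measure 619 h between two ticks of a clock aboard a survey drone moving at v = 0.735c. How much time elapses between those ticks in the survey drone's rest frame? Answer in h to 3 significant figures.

γ = 1/√(1 − 0.735²) = 1.4748
Proper time: τ₀ = Δt/γ = 619/1.4748 = 420 h

τ₀ ≈ 420 h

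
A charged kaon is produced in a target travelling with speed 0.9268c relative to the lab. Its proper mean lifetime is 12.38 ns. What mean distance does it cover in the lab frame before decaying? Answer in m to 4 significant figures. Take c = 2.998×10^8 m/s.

d ≈ 9.159 m

γ = 1/√(1 − 0.9268²) = 2.66272
Dilated lifetime: Δt = γτ₀ = 2.66272 × 12.38 ns = 32.9645 ns
d = vΔt = 0.9268c × 32.9645 ns = 2.77855×10^8 m/s × 3.29645×10^-8 s = 9.159 m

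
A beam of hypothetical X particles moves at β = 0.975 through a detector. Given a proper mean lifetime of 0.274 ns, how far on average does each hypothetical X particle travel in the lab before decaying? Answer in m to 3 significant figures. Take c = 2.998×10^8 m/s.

γ = 1/√(1 − 0.975²) = 4.5004
Dilated lifetime: Δt = γτ₀ = 4.5004 × 0.274 ns = 1.2331 ns
d = vΔt = 0.975c × 1.2331 ns = 2.9230×10^8 m/s × 1.2331×10^-9 s = 0.360 m

d ≈ 0.360 m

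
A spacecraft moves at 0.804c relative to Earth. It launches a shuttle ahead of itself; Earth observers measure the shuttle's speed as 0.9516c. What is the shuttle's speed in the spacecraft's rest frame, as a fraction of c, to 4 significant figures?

Inverse velocity addition: u' = (u − v)/(1 − uv/c²)
= (0.9516 − 0.804)/(1 − 0.9516×0.804) = 0.1476/0.234914 = 0.6283

u' ≈ 0.6283c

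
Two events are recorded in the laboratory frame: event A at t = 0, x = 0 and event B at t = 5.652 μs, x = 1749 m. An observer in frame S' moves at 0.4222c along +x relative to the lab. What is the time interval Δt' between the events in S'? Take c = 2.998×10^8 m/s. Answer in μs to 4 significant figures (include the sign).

Δt' ≈ 3.518 μs

γ = 1/√(1 − 0.4222²) = 1.10314
Δt' = γ(Δt − vΔx/c²) = 1.10314 × (5.652 μs − 0.4222×1749 m / (2.998×10^8 m/s))
= 1.10314 × (3.18893 μs) = 3.518 μs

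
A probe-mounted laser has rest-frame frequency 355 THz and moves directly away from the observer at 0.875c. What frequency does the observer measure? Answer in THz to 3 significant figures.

Relativistic Doppler: f_obs = f_src √((1−β)/(1+β))
= 355 × √(0.12500/1.8750) = 355 × 0.25820 = 91.7 THz

f_obs ≈ 91.7 THz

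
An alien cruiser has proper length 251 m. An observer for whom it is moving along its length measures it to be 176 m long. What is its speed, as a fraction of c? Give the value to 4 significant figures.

γ = L₀/L = 251/176 = 1.42614
β = √(1 − 1/γ²) = 0.7130

β ≈ 0.7130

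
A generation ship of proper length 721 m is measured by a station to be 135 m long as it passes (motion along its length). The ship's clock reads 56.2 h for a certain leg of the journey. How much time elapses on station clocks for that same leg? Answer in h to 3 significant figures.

Δt ≈ 300 h

Length contraction ⇒ γ = L₀/L = 721/135 = 5.3407
Time dilation: Δt = γτ₀ = 5.3407 × 56.2 h = 300 h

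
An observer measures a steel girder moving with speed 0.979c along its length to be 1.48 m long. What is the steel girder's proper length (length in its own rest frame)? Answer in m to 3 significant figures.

γ = 1/√(1 − 0.979²) = 4.9053
L₀ = γL = 4.9053 × 1.48 = 7.26 m

L₀ ≈ 7.26 m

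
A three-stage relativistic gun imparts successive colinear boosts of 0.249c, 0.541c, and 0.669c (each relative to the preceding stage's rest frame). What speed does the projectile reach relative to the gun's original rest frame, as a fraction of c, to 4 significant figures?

u ≈ 0.9314c

Compose boost 2: (0.541 + 0.249)/(1 + 0.541×0.249) = 0.7900/1.13471 = 0.696214
Compose boost 3: (0.669 + 0.696214)/(1 + 0.669×0.696214) = 1.36521/1.46577 = 0.9314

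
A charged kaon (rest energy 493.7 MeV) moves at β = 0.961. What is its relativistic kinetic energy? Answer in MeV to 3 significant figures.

K ≈ 1290 MeV

γ = 1/√(1 − 0.961²) = 3.6160
K = (γ − 1)m₀c² = (3.6160 − 1) × 493.7 MeV = 2.6160 × 493.7 MeV = 1290 MeV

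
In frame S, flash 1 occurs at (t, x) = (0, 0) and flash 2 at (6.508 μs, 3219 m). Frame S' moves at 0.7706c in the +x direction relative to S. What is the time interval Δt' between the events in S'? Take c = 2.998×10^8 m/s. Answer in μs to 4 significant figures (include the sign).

Δt' ≈ -2.771 μs

γ = 1/√(1 − 0.7706²) = 1.56907
Δt' = γ(Δt − vΔx/c²) = 1.56907 × (6.508 μs − 0.7706×3219 m / (2.998×10^8 m/s))
= 1.56907 × (-1.76605 μs) = -2.771 μs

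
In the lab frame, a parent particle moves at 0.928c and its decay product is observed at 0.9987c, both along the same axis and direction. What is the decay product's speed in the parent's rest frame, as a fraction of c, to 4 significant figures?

Inverse velocity addition: u' = (u − v)/(1 − uv/c²)
= (0.9987 − 0.928)/(1 − 0.9987×0.928) = 0.07070/0.0732064 = 0.9658

u' ≈ 0.9658c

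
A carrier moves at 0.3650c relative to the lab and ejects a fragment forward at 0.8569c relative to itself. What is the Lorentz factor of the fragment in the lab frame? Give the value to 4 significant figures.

u_lab = (0.8569 + 0.3650)/(1 + 0.8569×0.3650) = 1.2219/1.312769 = 0.9307810
γ = 1/√(1 − 0.9307810²) = 2.735

γ ≈ 2.735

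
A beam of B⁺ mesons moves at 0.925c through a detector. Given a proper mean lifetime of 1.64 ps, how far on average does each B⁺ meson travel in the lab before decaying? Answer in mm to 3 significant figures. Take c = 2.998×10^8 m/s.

d ≈ 1.20 mm

γ = 1/√(1 − 0.925²) = 2.6318
Dilated lifetime: Δt = γτ₀ = 2.6318 × 1.64 ps = 4.3162 ps
d = vΔt = 0.925c × 4.3162 ps = 2.7732×10^8 m/s × 4.3162×10^-12 s = 1.20 mm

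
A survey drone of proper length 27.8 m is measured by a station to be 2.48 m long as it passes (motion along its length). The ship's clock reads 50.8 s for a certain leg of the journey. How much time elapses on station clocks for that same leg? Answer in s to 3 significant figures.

Δt ≈ 569 s

Length contraction ⇒ γ = L₀/L = 27.8/2.48 = 11.210
Time dilation: Δt = γτ₀ = 11.210 × 50.8 s = 569 s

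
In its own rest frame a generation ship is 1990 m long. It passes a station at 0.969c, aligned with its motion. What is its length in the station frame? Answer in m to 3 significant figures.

L ≈ 492 m

γ = 1/√(1 − 0.969²) = 4.0476
Length contraction: L = L₀/γ = 1990/4.0476 = 492 m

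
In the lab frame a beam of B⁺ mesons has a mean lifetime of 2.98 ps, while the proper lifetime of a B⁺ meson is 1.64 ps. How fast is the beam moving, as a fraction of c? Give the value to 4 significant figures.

γ = Δt/τ₀ = 2.98/1.64 = 1.81707
β = √(1 − 1/γ²) = √(1 − 1/1.81707²) = 0.8349

β ≈ 0.8349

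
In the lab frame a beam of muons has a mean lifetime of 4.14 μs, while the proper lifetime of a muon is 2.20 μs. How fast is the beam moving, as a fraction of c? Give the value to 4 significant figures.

β ≈ 0.8471

γ = Δt/τ₀ = 4.14/2.20 = 1.88182
β = √(1 − 1/γ²) = √(1 − 1/1.88182²) = 0.8471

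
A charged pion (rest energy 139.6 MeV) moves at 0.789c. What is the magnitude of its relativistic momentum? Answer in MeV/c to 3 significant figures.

p ≈ 179 MeV/c

γ = 1/√(1 − 0.789²) = 1.6276
p = γβm₀c = 1.6276 × 0.789 × 139.6 MeV/c = 179 MeV/c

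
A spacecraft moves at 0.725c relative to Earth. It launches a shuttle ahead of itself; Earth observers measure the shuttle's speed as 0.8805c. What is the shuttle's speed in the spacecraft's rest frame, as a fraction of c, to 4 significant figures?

u' ≈ 0.4300c

Inverse velocity addition: u' = (u − v)/(1 − uv/c²)
= (0.8805 − 0.725)/(1 − 0.8805×0.725) = 0.1555/0.361638 = 0.4300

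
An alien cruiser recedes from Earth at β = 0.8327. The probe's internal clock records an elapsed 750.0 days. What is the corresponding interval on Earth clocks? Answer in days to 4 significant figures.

γ = 1/√(1 − 0.8327²) = 1.80595
Time dilation: Δt = γτ₀ = 1.80595 × 750.0 days = 1354 days

Δt ≈ 1354 days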